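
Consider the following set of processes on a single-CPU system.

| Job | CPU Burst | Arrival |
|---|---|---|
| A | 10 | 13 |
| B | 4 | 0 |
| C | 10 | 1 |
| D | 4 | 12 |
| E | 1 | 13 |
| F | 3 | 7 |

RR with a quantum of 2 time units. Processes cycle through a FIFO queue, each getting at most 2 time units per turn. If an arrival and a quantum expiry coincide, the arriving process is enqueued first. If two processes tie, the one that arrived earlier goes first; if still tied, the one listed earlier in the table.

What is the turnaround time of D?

10

Timeline: | B 0-2 | C 2-4 | B 4-6 | C 6-8 | F 8-10 | C 10-12 | F 12-13 | D 13-15 | C 15-17 | A 17-19 | E 19-20 | D 20-22 | C 22-24 | A 24-32 |
Completion: A=32  B=6  C=24  D=22  E=20  F=13
Turnaround (C−A): A=19  B=6  C=23  D=10  E=7  F=6
Turnaround(D) = completion − arrival = 22 − 12 = 10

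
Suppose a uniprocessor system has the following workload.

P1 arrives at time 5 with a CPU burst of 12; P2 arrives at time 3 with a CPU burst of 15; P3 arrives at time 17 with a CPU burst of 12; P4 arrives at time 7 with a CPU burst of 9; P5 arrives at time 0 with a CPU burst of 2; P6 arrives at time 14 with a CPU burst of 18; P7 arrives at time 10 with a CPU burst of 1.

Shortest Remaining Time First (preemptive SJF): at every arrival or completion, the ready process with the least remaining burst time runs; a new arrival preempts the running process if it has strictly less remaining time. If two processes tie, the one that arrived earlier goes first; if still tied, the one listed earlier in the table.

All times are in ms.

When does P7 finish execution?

Timeline: | P5 0-2 | idle 2-3 | P2 3-5 | P1 5-7 | P4 7-10 | P7 10-11 | P4 11-17 | P1 17-27 | P3 27-39 | P2 39-52 | P6 52-70 |
Completion: P1=27  P2=52  P3=39  P4=17  P5=2  P6=70  P7=11

11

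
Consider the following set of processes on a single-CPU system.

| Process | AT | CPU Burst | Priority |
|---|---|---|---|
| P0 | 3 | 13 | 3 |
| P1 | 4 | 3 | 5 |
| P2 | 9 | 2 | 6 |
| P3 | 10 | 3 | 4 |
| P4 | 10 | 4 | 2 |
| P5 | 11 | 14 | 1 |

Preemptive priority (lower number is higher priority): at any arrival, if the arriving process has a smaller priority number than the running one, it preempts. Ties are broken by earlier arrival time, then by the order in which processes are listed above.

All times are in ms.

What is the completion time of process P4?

28

Gantt: | idle 0-3 | P0 3-10 | P4 10-11 | P5 11-25 | P4 25-28 | P0 28-34 | P3 34-37 | P1 37-40 | P2 40-42 |
Completion: P0=34  P1=40  P2=42  P3=37  P4=28  P5=25
Turnaround (C−A): P0=31  P1=36  P2=33  P3=27  P4=18  P5=14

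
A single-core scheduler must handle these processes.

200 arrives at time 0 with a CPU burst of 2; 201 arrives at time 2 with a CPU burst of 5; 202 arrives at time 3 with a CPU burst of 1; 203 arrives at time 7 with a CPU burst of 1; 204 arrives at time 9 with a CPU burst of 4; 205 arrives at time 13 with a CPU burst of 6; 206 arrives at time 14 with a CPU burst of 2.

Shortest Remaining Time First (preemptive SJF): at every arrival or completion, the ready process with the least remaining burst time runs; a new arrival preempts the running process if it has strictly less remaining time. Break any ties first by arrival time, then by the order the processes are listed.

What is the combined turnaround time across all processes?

Timeline: | 200 0-2 | 201 2-3 | 202 3-4 | 201 4-8 | 203 8-9 | 204 9-13 | 205 13-14 | 206 14-16 | 205 16-21 |
Completion: 200=2  201=8  202=4  203=9  204=13  205=21  206=16
Turnaround = completion − arrival: 200=2, 201=6, 202=1, 203=2, 204=4, 205=8, 206=2
Total turnaround = 2 + 6 + 1 + 2 + 4 + 8 + 2 = 25

25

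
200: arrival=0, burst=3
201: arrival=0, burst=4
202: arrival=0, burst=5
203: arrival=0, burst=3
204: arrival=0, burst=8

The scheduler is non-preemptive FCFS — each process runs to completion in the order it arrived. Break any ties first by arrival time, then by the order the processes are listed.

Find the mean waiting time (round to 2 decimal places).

Schedule: | 200 0-3 | 201 3-7 | 202 7-12 | 203 12-15 | 204 15-23 |
Completion: 200=3  201=7  202=12  203=15  204=23
Waiting times: 200=0, 201=3, 202=7, 203=12, 204=15
Average waiting = (0+3+7+12+15) / 5 = 37/5 = 7.40

7.40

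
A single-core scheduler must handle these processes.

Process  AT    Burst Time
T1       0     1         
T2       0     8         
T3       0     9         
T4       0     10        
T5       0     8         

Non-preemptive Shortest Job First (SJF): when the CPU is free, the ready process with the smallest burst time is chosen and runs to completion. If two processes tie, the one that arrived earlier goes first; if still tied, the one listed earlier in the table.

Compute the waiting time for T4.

26

Gantt: | T1 0-1 | T2 1-9 | T5 9-17 | T3 17-26 | T4 26-36 |
Completion: T1=1  T2=9  T3=26  T4=36  T5=17
Turnaround (C−A): T1=1  T2=9  T3=26  T4=36  T5=17
Waiting(T4) = turnaround − burst = 36 − 10 = 26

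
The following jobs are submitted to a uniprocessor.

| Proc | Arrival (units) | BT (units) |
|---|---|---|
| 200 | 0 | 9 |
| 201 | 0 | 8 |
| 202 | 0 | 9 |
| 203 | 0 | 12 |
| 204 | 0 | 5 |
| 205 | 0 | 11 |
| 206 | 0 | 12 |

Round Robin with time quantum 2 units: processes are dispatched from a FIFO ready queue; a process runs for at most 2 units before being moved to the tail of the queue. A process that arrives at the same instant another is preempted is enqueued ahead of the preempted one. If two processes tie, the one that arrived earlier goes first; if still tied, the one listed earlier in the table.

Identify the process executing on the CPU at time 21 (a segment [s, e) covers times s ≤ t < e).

Schedule: | 200 0-2 | 201 2-4 | 202 4-6 | 203 6-8 | 204 8-10 | 205 10-12 | 206 12-14 | 200 14-16 | 201 16-18 | 202 18-20 | 203 20-22 | 204 22-24 | 205 24-26 | 206 26-28 | 200 28-30 | 201 30-32 | 202 32-34 | 203 34-36 | 204 36-37 | 205 37-39 | 206 39-41 | 200 41-43 | 201 43-45 | 202 45-47 | 203 47-49 | 205 49-51 | 206 51-53 | 200 53-54 | 202 54-55 | 203 55-57 | 205 57-59 | 206 59-61 | 203 61-63 | 205 63-64 | 206 64-66 |
Completion: 200=54  201=45  202=55  203=63  204=37  205=64  206=66
Turnaround (C−A): 200=54  201=45  202=55  203=63  204=37  205=64  206=66

203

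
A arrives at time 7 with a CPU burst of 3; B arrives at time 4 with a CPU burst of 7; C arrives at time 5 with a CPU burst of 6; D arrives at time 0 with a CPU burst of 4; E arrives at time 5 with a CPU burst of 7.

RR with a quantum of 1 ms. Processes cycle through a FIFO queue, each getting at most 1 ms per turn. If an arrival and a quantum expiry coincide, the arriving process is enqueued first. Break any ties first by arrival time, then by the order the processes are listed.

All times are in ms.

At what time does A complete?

Schedule: | D 0-4 | B 4-5 | C 5-6 | E 6-7 | B 7-8 | C 8-9 | A 9-10 | E 10-11 | B 11-12 | C 12-13 | A 13-14 | E 14-15 | B 15-16 | C 16-17 | A 17-18 | E 18-19 | B 19-20 | C 20-21 | E 21-22 | B 22-23 | C 23-24 | E 24-25 | B 25-26 | E 26-27 |
Completion: A=18  B=26  C=24  D=4  E=27
Turnaround (C−A): A=11  B=22  C=19  D=4  E=22

18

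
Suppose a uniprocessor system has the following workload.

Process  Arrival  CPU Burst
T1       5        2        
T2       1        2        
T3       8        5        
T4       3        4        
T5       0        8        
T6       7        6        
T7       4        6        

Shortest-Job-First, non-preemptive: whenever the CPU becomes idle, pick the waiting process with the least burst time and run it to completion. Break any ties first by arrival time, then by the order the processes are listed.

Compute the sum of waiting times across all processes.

Gantt: | T5 0-8 | T2 8-10 | T1 10-12 | T4 12-16 | T3 16-21 | T7 21-27 | T6 27-33 |
Completion: T1=12  T2=10  T3=21  T4=16  T5=8  T6=33  T7=27
Turnaround (C−A): T1=7  T2=9  T3=13  T4=13  T5=8  T6=26  T7=23
Waiting = turnaround − burst: T1=5, T2=7, T3=8, T4=9, T5=0, T6=20, T7=17
Total waiting = 5 + 7 + 8 + 9 + 0 + 20 + 17 = 66

66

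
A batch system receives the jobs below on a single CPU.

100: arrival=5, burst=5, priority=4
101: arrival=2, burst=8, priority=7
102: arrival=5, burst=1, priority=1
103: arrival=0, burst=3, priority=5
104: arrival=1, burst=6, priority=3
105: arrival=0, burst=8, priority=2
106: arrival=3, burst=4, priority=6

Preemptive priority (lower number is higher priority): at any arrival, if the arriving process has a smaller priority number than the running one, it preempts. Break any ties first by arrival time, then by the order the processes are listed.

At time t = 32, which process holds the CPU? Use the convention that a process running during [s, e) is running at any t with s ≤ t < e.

Schedule: | 105 0-5 | 102 5-6 | 105 6-9 | 104 9-15 | 100 15-20 | 103 20-23 | 106 23-27 | 101 27-35 |
Completion: 100=20  101=35  102=6  103=23  104=15  105=9  106=27

101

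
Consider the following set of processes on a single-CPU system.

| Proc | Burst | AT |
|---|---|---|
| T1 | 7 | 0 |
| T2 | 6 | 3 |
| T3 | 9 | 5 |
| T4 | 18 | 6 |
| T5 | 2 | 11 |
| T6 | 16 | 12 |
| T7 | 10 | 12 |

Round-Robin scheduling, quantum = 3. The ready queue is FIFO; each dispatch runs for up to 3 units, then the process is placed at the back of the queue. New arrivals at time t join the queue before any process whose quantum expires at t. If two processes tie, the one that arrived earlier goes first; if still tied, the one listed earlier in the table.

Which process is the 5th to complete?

Gantt: | T1 0-3 | T2 3-6 | T1 6-9 | T3 9-12 | T4 12-15 | T2 15-18 | T1 18-19 | T5 19-21 | T6 21-24 | T7 24-27 | T3 27-30 | T4 30-33 | T6 33-36 | T7 36-39 | T3 39-42 | T4 42-45 | T6 45-48 | T7 48-51 | T4 51-54 | T6 54-57 | T7 57-58 | T4 58-61 | T6 61-64 | T4 64-67 | T6 67-68 |
Completion: T1=19  T2=18  T3=42  T4=67  T5=21  T6=68  T7=58
Finish order: T2 → T1 → T5 → T3 → T7 → T4 → T6

T7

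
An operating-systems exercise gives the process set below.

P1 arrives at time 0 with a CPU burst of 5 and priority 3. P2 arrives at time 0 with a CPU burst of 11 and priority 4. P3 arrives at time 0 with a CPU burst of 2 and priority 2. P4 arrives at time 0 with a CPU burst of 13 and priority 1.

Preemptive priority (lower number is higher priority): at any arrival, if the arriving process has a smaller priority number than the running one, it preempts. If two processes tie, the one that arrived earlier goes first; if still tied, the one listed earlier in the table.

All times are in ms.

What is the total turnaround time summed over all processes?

Gantt: | P4 0-13 | P3 13-15 | P1 15-20 | P2 20-31 |
Completion: P1=20  P2=31  P3=15  P4=13
Turnaround = completion − arrival: P1=20, P2=31, P3=15, P4=13
Total turnaround = 20 + 31 + 15 + 13 = 79

79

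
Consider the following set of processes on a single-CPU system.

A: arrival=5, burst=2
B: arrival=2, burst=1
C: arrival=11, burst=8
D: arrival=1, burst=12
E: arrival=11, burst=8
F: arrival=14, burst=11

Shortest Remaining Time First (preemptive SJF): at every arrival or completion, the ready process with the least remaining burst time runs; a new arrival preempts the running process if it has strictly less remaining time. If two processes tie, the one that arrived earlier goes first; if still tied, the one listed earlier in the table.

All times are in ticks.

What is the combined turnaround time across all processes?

81

Timeline: | idle 0-1 | D 1-2 | B 2-3 | D 3-5 | A 5-7 | D 7-16 | C 16-24 | E 24-32 | F 32-43 |
Completion: A=7  B=3  C=24  D=16  E=32  F=43
Turnaround (C−A): A=2  B=1  C=13  D=15  E=21  F=29
Turnaround = completion − arrival: A=2, B=1, C=13, D=15, E=21, F=29
Total turnaround = 2 + 1 + 13 + 15 + 21 + 29 = 81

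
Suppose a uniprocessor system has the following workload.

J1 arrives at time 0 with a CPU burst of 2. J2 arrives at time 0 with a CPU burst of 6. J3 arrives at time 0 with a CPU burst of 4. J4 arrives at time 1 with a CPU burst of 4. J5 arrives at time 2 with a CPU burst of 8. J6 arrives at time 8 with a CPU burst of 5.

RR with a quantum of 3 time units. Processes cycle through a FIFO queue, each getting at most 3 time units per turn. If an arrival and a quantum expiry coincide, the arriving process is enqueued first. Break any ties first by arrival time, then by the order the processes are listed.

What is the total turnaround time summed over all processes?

Schedule: | J1 0-2 | J2 2-5 | J3 5-8 | J4 8-11 | J5 11-14 | J2 14-17 | J6 17-20 | J3 20-21 | J4 21-22 | J5 22-25 | J6 25-27 | J5 27-29 |
Completion: J1=2  J2=17  J3=21  J4=22  J5=29  J6=27
Turnaround (C−A): J1=2  J2=17  J3=21  J4=21  J5=27  J6=19
Turnaround = completion − arrival: J1=2, J2=17, J3=21, J4=21, J5=27, J6=19
Total turnaround = 2 + 17 + 21 + 21 + 27 + 19 = 107

107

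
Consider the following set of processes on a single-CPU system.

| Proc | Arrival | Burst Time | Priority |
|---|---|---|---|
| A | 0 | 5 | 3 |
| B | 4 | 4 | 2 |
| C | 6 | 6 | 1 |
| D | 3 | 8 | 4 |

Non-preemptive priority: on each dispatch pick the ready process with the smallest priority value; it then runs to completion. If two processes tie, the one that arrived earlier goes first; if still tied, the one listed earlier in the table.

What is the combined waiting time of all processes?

Gantt: | A 0-5 | B 5-9 | C 9-15 | D 15-23 |
Completion: A=5  B=9  C=15  D=23
Waiting = turnaround − burst: A=0, B=1, C=3, D=12
Total waiting = 0 + 1 + 3 + 12 = 16

16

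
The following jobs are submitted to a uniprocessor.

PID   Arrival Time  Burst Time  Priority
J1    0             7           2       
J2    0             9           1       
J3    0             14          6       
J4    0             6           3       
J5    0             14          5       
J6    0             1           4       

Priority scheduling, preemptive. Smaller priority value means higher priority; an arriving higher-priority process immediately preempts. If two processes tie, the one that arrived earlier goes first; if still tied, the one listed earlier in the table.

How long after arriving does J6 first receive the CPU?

22

Gantt: | J2 0-9 | J1 9-16 | J4 16-22 | J6 22-23 | J5 23-37 | J3 37-51 |
Completion: J1=16  J2=9  J3=51  J4=22  J5=37  J6=23
Turnaround (C−A): J1=16  J2=9  J3=51  J4=22  J5=37  J6=23
Response(J6) = first start − arrival = 22 − 0 = 22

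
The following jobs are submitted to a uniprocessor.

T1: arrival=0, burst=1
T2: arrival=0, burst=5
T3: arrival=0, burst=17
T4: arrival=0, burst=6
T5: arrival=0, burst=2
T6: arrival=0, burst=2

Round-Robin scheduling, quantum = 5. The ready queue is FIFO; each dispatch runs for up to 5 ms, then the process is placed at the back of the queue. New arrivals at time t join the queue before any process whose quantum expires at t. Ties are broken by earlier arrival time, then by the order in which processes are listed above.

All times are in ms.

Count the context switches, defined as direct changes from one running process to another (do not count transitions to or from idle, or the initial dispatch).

Schedule: | T1 0-1 | T2 1-6 | T3 6-11 | T4 11-16 | T5 16-18 | T6 18-20 | T3 20-25 | T4 25-26 | T3 26-33 |
Completion: T1=1  T2=6  T3=33  T4=26  T5=18  T6=20

8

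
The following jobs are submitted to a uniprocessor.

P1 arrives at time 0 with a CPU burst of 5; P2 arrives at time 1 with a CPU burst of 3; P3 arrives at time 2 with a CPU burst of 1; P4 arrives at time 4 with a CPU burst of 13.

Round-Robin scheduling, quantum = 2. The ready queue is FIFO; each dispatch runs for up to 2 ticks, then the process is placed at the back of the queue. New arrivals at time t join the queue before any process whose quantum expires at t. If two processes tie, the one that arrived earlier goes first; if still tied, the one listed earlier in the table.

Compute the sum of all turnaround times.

41

Gantt: | P1 0-2 | P2 2-4 | P3 4-5 | P1 5-7 | P4 7-9 | P2 9-10 | P1 10-11 | P4 11-22 |
Completion: P1=11  P2=10  P3=5  P4=22
Turnaround = completion − arrival: P1=11, P2=9, P3=3, P4=18
Total turnaround = 11 + 9 + 3 + 18 = 41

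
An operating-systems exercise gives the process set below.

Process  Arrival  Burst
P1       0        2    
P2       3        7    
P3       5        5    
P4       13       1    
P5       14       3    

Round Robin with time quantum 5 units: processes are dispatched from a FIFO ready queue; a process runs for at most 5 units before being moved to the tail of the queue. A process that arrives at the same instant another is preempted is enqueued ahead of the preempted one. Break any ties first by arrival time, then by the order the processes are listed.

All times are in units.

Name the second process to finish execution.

Schedule: | P1 0-2 | idle 2-3 | P2 3-8 | P3 8-13 | P2 13-15 | P4 15-16 | P5 16-19 |
Completion: P1=2  P2=15  P3=13  P4=16  P5=19
Finish order: P1 → P3 → P2 → P4 → P5

P3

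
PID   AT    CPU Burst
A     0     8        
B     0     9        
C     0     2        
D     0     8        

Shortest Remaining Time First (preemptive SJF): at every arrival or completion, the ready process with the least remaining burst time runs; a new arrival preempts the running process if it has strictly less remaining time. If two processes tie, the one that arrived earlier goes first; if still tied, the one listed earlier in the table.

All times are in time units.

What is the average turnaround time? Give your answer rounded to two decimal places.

Schedule: | C 0-2 | A 2-10 | D 10-18 | B 18-27 |
Completion: A=10  B=27  C=2  D=18
Turnaround (C−A): A=10  B=27  C=2  D=18
Turnaround times: A=10, B=27, C=2, D=18
Average turnaround = (10+27+2+18) / 4 = 57/4 = 14.25

14.25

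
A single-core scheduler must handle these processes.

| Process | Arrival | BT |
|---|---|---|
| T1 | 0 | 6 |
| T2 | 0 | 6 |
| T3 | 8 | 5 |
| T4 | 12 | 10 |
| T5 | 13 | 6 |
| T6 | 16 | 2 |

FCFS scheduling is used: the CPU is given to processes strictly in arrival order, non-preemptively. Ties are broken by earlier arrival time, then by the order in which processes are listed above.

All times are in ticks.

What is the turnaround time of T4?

15

Gantt: | T1 0-6 | T2 6-12 | T3 12-17 | T4 17-27 | T5 27-33 | T6 33-35 |
Completion: T1=6  T2=12  T3=17  T4=27  T5=33  T6=35
Turnaround(T4) = completion − arrival = 27 − 12 = 15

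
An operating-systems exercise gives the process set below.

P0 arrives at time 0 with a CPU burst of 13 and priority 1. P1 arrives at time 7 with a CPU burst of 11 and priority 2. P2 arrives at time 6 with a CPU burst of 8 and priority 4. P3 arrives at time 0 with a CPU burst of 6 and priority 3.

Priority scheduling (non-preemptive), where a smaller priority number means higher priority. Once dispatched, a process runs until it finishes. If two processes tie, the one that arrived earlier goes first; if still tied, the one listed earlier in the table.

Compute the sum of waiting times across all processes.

54

Timeline: | P0 0-13 | P1 13-24 | P3 24-30 | P2 30-38 |
Completion: P0=13  P1=24  P2=38  P3=30
Waiting = turnaround − burst: P0=0, P1=6, P2=24, P3=24
Total waiting = 0 + 6 + 24 + 24 = 54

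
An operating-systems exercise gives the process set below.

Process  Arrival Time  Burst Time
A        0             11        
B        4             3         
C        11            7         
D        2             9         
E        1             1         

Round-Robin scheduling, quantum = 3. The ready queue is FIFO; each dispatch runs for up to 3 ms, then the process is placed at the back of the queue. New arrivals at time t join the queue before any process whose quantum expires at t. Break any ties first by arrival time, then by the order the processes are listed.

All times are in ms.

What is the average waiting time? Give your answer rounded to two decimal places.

10.20

Timeline: | A 0-3 | E 3-4 | D 4-7 | A 7-10 | B 10-13 | D 13-16 | A 16-19 | C 19-22 | D 22-25 | A 25-27 | C 27-31 |
Completion: A=27  B=13  C=31  D=25  E=4
Waiting times: A=16, B=6, C=13, D=14, E=2
Average waiting = (16+6+13+14+2) / 5 = 51/5 = 10.20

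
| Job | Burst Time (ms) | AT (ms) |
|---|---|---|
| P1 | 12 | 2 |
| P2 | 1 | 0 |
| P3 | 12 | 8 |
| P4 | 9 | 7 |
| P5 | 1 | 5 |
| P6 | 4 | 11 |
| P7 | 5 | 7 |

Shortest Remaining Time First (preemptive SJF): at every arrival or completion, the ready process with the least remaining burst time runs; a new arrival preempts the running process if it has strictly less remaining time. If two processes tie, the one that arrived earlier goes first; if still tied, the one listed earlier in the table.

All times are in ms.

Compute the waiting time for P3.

Gantt: | P2 0-1 | idle 1-2 | P1 2-5 | P5 5-6 | P1 6-7 | P7 7-12 | P6 12-16 | P1 16-24 | P4 24-33 | P3 33-45 |
Completion: P1=24  P2=1  P3=45  P4=33  P5=6  P6=16  P7=12
Waiting(P3) = turnaround − burst = 37 − 12 = 25

25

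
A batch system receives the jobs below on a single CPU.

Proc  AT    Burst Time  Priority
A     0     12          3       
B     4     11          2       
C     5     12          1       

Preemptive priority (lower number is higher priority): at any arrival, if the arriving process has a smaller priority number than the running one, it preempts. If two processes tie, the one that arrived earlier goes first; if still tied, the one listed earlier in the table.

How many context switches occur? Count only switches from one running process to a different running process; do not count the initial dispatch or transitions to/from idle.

4

Schedule: | A 0-4 | B 4-5 | C 5-17 | B 17-27 | A 27-35 |
Completion: A=35  B=27  C=17
Turnaround (C−A): A=35  B=23  C=12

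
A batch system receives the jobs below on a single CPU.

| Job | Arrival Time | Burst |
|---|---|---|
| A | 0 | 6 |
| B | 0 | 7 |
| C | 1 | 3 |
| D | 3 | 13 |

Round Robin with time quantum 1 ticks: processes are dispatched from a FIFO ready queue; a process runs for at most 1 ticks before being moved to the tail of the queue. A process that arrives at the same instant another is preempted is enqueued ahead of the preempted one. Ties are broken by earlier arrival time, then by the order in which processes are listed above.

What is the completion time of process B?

21

Timeline: | A 0-1 | B 1-2 | C 2-3 | A 3-4 | B 4-5 | D 5-6 | C 6-7 | A 7-8 | B 8-9 | D 9-10 | C 10-11 | A 11-12 | B 12-13 | D 13-14 | A 14-15 | B 15-16 | D 16-17 | A 17-18 | B 18-19 | D 19-20 | B 20-21 | D 21-29 |
Completion: A=18  B=21  C=11  D=29
Turnaround (C−A): A=18  B=21  C=10  D=26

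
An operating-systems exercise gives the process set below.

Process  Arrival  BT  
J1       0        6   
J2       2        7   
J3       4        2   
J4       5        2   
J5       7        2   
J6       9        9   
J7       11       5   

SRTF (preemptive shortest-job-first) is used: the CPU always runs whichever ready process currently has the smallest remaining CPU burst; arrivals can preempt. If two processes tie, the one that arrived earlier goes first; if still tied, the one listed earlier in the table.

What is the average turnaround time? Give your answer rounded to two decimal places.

Schedule: | J1 0-6 | J3 6-8 | J4 8-10 | J5 10-12 | J7 12-17 | J2 17-24 | J6 24-33 |
Completion: J1=6  J2=24  J3=8  J4=10  J5=12  J6=33  J7=17
Turnaround times: J1=6, J2=22, J3=4, J4=5, J5=5, J6=24, J7=6
Average turnaround = (6+22+4+5+5+24+6) / 7 = 72/7 = 10.29

10.29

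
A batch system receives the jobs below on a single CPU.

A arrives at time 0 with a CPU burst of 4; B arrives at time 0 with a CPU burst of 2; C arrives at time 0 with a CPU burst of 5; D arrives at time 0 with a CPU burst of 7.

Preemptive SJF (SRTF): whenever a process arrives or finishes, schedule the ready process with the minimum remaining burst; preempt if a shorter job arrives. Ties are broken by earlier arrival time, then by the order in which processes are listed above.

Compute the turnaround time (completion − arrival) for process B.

Timeline: | B 0-2 | A 2-6 | C 6-11 | D 11-18 |
Completion: A=6  B=2  C=11  D=18
Turnaround (C−A): A=6  B=2  C=11  D=18
Turnaround(B) = completion − arrival = 2 − 0 = 2

2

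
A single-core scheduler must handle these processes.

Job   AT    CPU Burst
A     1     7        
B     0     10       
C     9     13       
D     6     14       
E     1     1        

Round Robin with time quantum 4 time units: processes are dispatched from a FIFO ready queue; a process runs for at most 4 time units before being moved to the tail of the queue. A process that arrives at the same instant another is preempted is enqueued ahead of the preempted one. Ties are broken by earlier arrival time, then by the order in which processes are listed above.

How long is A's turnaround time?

19

Timeline: | B 0-4 | A 4-8 | E 8-9 | B 9-13 | D 13-17 | A 17-20 | C 20-24 | B 24-26 | D 26-30 | C 30-34 | D 34-38 | C 38-42 | D 42-44 | C 44-45 |
Completion: A=20  B=26  C=45  D=44  E=9
Turnaround(A) = completion − arrival = 20 − 1 = 19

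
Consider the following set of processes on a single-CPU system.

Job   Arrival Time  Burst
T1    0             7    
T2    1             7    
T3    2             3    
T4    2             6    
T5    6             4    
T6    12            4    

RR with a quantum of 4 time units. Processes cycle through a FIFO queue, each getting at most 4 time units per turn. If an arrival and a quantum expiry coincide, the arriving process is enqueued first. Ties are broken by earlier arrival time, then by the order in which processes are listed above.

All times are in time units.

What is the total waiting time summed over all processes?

Timeline: | T1 0-4 | T2 4-8 | T3 8-11 | T4 11-15 | T1 15-18 | T5 18-22 | T2 22-25 | T6 25-29 | T4 29-31 |
Completion: T1=18  T2=25  T3=11  T4=31  T5=22  T6=29
Turnaround (C−A): T1=18  T2=24  T3=9  T4=29  T5=16  T6=17
Waiting = turnaround − burst: T1=11, T2=17, T3=6, T4=23, T5=12, T6=13
Total waiting = 11 + 17 + 6 + 23 + 12 + 13 = 82

82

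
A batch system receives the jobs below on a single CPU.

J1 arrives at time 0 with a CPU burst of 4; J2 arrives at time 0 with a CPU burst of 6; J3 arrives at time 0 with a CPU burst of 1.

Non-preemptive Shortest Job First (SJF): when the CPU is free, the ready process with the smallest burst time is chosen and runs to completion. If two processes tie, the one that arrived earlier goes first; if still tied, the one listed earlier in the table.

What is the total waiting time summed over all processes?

6

Gantt: | J3 0-1 | J1 1-5 | J2 5-11 |
Completion: J1=5  J2=11  J3=1
Waiting = turnaround − burst: J1=1, J2=5, J3=0
Total waiting = 1 + 5 + 0 = 6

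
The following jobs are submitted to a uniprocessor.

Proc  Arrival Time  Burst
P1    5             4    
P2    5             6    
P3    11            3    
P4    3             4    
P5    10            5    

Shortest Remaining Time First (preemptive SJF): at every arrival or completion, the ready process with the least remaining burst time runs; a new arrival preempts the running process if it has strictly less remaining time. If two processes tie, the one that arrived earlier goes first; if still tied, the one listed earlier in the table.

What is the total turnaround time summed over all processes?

42

Timeline: | idle 0-3 | P4 3-7 | P1 7-11 | P3 11-14 | P5 14-19 | P2 19-25 |
Completion: P1=11  P2=25  P3=14  P4=7  P5=19
Turnaround (C−A): P1=6  P2=20  P3=3  P4=4  P5=9
Turnaround = completion − arrival: P1=6, P2=20, P3=3, P4=4, P5=9
Total turnaround = 6 + 20 + 3 + 4 + 9 = 42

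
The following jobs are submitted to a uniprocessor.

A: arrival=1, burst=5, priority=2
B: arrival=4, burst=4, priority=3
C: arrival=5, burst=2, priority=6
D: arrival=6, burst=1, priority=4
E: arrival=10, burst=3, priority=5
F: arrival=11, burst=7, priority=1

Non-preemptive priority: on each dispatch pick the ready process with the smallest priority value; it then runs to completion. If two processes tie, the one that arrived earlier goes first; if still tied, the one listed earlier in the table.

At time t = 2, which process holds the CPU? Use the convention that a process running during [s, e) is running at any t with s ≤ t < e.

A

Timeline: | idle 0-1 | A 1-6 | B 6-10 | D 10-11 | F 11-18 | E 18-21 | C 21-23 |
Completion: A=6  B=10  C=23  D=11  E=21  F=18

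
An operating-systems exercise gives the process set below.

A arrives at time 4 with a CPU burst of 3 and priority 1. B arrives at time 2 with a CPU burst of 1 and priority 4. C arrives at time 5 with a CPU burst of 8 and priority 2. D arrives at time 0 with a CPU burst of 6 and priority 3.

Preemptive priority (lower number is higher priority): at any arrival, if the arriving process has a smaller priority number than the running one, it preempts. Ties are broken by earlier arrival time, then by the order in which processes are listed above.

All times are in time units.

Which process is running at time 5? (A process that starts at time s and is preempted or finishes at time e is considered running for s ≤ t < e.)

A

Schedule: | D 0-4 | A 4-7 | C 7-15 | D 15-17 | B 17-18 |
Completion: A=7  B=18  C=15  D=17
Turnaround (C−A): A=3  B=16  C=10  D=17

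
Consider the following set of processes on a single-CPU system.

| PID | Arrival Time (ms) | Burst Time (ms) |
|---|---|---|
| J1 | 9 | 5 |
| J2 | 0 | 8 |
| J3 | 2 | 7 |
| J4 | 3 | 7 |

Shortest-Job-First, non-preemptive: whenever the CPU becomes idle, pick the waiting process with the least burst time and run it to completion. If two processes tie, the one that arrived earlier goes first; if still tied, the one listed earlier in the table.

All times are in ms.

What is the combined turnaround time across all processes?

56

Gantt: | J2 0-8 | J3 8-15 | J1 15-20 | J4 20-27 |
Completion: J1=20  J2=8  J3=15  J4=27
Turnaround (C−A): J1=11  J2=8  J3=13  J4=24
Turnaround = completion − arrival: J1=11, J2=8, J3=13, J4=24
Total turnaround = 11 + 8 + 13 + 24 = 56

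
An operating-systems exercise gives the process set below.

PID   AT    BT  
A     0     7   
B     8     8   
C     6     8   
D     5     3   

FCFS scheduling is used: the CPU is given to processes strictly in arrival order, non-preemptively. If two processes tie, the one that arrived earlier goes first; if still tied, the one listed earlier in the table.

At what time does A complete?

7

Timeline: | A 0-7 | D 7-10 | C 10-18 | B 18-26 |
Completion: A=7  B=26  C=18  D=10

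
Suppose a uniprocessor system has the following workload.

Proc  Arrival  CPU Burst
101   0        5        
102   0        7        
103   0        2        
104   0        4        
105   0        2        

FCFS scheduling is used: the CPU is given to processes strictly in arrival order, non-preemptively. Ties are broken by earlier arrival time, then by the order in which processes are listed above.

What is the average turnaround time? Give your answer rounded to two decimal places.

Timeline: | 101 0-5 | 102 5-12 | 103 12-14 | 104 14-18 | 105 18-20 |
Completion: 101=5  102=12  103=14  104=18  105=20
Turnaround times: 101=5, 102=12, 103=14, 104=18, 105=20
Average turnaround = (5+12+14+18+20) / 5 = 69/5 = 13.80

13.80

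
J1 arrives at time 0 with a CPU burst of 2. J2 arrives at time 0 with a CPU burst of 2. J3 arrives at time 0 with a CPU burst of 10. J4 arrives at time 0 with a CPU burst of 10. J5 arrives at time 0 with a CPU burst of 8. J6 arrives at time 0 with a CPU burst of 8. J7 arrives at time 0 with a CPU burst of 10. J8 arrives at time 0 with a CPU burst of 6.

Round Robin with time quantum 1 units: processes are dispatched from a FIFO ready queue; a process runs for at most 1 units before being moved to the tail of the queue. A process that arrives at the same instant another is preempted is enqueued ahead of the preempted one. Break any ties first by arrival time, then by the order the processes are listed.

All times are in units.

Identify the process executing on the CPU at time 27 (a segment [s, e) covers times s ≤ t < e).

J8

Timeline: | J1 0-1 | J2 1-2 | J3 2-3 | J4 3-4 | J5 4-5 | J6 5-6 | J7 6-7 | J8 7-8 | J1 8-9 | J2 9-10 | J3 10-11 | J4 11-12 | J5 12-13 | J6 13-14 | J7 14-15 | J8 15-16 | J3 16-17 | J4 17-18 | J5 18-19 | J6 19-20 | J7 20-21 | J8 21-22 | J3 22-23 | J4 23-24 | J5 24-25 | J6 25-26 | J7 26-27 | J8 27-28 | J3 28-29 | J4 29-30 | J5 30-31 | J6 31-32 | J7 32-33 | J8 33-34 | J3 34-35 | J4 35-36 | J5 36-37 | J6 37-38 | J7 38-39 | J8 39-40 | J3 40-41 | J4 41-42 | J5 42-43 | J6 43-44 | J7 44-45 | J3 45-46 | J4 46-47 | J5 47-48 | J6 48-49 | J7 49-50 | J3 50-51 | J4 51-52 | J7 52-53 | J3 53-54 | J4 54-55 | J7 55-56 |
Completion: J1=9  J2=10  J3=54  J4=55  J5=48  J6=49  J7=56  J8=40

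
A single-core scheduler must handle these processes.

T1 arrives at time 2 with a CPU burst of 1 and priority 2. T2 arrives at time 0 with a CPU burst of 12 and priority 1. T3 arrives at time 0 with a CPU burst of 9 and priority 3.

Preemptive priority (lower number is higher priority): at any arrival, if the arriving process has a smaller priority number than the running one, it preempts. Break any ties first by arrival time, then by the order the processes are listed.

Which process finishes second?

Schedule: | T2 0-12 | T1 12-13 | T3 13-22 |
Completion: T1=13  T2=12  T3=22
Finish order: T2 → T1 → T3

T1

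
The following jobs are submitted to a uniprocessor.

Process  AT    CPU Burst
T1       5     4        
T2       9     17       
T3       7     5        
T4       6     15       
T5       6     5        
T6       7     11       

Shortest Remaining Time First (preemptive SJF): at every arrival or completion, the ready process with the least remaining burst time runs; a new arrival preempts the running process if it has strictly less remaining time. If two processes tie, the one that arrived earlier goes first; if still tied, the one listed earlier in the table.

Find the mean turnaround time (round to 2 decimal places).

Schedule: | idle 0-5 | T1 5-9 | T5 9-14 | T3 14-19 | T6 19-30 | T4 30-45 | T2 45-62 |
Completion: T1=9  T2=62  T3=19  T4=45  T5=14  T6=30
Turnaround times: T1=4, T2=53, T3=12, T4=39, T5=8, T6=23
Average turnaround = (4+53+12+39+8+23) / 6 = 139/6 = 23.17

23.17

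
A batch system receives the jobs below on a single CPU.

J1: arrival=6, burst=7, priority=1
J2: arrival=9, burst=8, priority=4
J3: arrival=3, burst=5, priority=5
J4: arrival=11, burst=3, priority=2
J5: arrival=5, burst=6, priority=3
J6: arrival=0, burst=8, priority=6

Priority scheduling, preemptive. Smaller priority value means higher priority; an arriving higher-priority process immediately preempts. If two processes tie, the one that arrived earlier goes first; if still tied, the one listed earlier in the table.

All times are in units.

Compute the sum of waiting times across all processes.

77

Timeline: | J6 0-3 | J3 3-5 | J5 5-6 | J1 6-13 | J4 13-16 | J5 16-21 | J2 21-29 | J3 29-32 | J6 32-37 |
Completion: J1=13  J2=29  J3=32  J4=16  J5=21  J6=37
Waiting = turnaround − burst: J1=0, J2=12, J3=24, J4=2, J5=10, J6=29
Total waiting = 0 + 12 + 24 + 2 + 10 + 29 = 77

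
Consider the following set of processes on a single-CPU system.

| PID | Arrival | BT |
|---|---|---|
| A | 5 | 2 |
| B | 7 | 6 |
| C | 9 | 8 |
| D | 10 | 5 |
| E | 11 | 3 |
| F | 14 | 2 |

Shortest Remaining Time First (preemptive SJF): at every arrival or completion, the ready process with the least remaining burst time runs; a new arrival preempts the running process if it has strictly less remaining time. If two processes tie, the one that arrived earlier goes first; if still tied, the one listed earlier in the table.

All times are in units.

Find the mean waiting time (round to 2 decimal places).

Timeline: | idle 0-5 | A 5-7 | B 7-13 | E 13-16 | F 16-18 | D 18-23 | C 23-31 |
Completion: A=7  B=13  C=31  D=23  E=16  F=18
Turnaround (C−A): A=2  B=6  C=22  D=13  E=5  F=4
Waiting times: A=0, B=0, C=14, D=8, E=2, F=2
Average waiting = (0+0+14+8+2+2) / 6 = 26/6 = 4.33

4.33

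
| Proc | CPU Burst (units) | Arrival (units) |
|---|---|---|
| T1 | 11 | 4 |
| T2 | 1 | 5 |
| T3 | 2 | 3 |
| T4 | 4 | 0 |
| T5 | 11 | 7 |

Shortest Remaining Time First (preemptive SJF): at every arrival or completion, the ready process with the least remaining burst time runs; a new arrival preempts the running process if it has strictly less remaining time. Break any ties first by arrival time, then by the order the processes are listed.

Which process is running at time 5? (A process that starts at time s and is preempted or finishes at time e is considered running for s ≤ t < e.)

Timeline: | T4 0-4 | T3 4-6 | T2 6-7 | T1 7-18 | T5 18-29 |
Completion: T1=18  T2=7  T3=6  T4=4  T5=29

T3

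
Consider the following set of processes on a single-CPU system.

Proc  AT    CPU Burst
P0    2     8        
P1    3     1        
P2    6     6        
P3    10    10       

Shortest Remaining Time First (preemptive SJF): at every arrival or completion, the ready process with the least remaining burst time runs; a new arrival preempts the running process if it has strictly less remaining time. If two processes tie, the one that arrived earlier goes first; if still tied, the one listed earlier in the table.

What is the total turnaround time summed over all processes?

Gantt: | idle 0-2 | P0 2-3 | P1 3-4 | P0 4-11 | P2 11-17 | P3 17-27 |
Completion: P0=11  P1=4  P2=17  P3=27
Turnaround = completion − arrival: P0=9, P1=1, P2=11, P3=17
Total turnaround = 9 + 1 + 11 + 17 = 38

38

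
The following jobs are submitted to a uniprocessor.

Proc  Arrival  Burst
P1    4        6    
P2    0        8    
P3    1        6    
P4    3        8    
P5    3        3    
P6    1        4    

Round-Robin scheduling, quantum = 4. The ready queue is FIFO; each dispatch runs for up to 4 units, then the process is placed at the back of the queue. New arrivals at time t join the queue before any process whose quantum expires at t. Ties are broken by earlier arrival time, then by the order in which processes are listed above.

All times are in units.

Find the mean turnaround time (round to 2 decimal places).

23.83

Schedule: | P2 0-4 | P3 4-8 | P6 8-12 | P4 12-16 | P5 16-19 | P1 19-23 | P2 23-27 | P3 27-29 | P4 29-33 | P1 33-35 |
Completion: P1=35  P2=27  P3=29  P4=33  P5=19  P6=12
Turnaround (C−A): P1=31  P2=27  P3=28  P4=30  P5=16  P6=11
Turnaround times: P1=31, P2=27, P3=28, P4=30, P5=16, P6=11
Average turnaround = (31+27+28+30+16+11) / 6 = 143/6 = 23.83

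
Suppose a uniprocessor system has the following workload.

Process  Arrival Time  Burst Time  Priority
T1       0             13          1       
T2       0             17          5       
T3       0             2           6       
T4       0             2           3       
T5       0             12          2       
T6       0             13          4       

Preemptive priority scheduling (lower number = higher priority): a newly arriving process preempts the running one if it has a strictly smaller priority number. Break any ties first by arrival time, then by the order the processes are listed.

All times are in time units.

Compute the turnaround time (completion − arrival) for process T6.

40

Schedule: | T1 0-13 | T5 13-25 | T4 25-27 | T6 27-40 | T2 40-57 | T3 57-59 |
Completion: T1=13  T2=57  T3=59  T4=27  T5=25  T6=40
Turnaround(T6) = completion − arrival = 40 − 0 = 40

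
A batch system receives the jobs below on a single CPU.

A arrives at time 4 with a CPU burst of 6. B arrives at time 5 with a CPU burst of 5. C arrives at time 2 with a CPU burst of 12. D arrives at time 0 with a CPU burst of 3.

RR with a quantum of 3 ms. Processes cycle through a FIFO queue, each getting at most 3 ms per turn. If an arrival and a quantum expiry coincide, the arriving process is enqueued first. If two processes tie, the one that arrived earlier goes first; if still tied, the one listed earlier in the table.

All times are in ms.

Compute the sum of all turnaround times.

Gantt: | D 0-3 | C 3-6 | A 6-9 | B 9-12 | C 12-15 | A 15-18 | B 18-20 | C 20-26 |
Completion: A=18  B=20  C=26  D=3
Turnaround (C−A): A=14  B=15  C=24  D=3
Turnaround = completion − arrival: A=14, B=15, C=24, D=3
Total turnaround = 14 + 15 + 24 + 3 = 56

56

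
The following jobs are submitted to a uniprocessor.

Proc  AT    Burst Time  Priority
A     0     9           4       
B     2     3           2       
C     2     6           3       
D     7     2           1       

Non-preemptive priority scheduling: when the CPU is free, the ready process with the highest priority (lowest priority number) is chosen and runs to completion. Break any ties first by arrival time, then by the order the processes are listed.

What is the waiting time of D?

2

Timeline: | A 0-9 | D 9-11 | B 11-14 | C 14-20 |
Completion: A=9  B=14  C=20  D=11
Turnaround (C−A): A=9  B=12  C=18  D=4
Waiting(D) = turnaround − burst = 4 − 2 = 2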